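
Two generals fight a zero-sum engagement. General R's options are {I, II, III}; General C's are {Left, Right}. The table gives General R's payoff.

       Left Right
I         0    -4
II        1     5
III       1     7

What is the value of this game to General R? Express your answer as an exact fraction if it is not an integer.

Row minima: I → -4, II → 1, III → 1; maximin = 1.
Column maxima: Left → 1, Right → 7; minimax = 1.
Since maximin = minimax = 1, there is a saddle point and the value is 1.

1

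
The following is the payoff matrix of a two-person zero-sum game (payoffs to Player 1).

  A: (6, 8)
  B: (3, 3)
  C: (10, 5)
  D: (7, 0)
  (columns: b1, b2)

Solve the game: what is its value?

Row minima: A → 6, B → 3, C → 5, D → 0; maximin = 6.
Column maxima: b1 → 10, b2 → 8; minimax = 8.
6 ≠ 8, so there is no saddle point; optimal play is mixed.
B is strictly dominated by A, so Player 1 never plays it.
D is strictly dominated by C, so Player 1 never plays it.
On the remaining 2×2 (A, C vs b1, b2):
Let Player 1 play A with probability p. Expected payoff against b1: 6p + 10(1−p) = −4p + 10; against b2: 8p + 5(1−p) = 3p + 5.
Setting these equal: −4p + 10 = 3p + 5 ⇒ −7p = -5 ⇒ p = 5/7, and the value is (-4)·(5/7) + 10 = 50/7.
For Player 2: with q = P(b1), equating A's and C's payoffs gives −2q + 8 = 5q + 5 ⇒ q = 3/7.

50/7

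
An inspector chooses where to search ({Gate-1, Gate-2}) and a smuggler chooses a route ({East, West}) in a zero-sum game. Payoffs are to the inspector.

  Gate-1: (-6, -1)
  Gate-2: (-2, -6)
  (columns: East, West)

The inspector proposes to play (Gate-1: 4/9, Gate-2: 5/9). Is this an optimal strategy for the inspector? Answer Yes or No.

Against East this mix gives (4/9)·(-6) + (5/9)·(-2) = -34/9.
Against West this mix gives (4/9)·(-1) + (5/9)·(-6) = -34/9.
All of the smuggler's active replies (East, West) yield -34/9, and no column does worse for the inspector. The mix makes the smuggler indifferent and guarantees -34/9, so it is optimal.

Yes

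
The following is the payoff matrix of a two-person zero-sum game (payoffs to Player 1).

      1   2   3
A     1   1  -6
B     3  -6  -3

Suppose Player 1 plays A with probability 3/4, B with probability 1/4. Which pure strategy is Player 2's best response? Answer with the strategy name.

If Player 2 plays 1, Player 1's expected payoff is (3/4)·1 + (1/4)·3 = 3/2.
If Player 2 plays 2, Player 1's expected payoff is (3/4)·1 + (1/4)·(-6) = -3/4.
If Player 2 plays 3, Player 1's expected payoff is (3/4)·(-6) + (1/4)·(-3) = -21/4.
Player 2 minimizes Player 1's payoff; the smallest is -21/4, so the best response is 3.

3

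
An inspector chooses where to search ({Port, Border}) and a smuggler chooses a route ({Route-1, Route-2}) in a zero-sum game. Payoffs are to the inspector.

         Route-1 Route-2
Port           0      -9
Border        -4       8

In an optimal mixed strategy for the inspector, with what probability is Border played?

Row minima: Port → -9, Border → -4; maximin = -4.
Column maxima: Route-1 → 0, Route-2 → 8; minimax = 0.
-4 ≠ 0, so there is no saddle point; optimal play is mixed.
Let the inspector play Port with probability p. Expected payoff against Route-1: 0p + (-4)(1−p) = 4p − 4; against Route-2: (-9)p + 8(1−p) = −17p + 8.
Setting these equal: 4p − 4 = −17p + 8 ⇒ 21p = 12 ⇒ p = 4/7, and the value is (4)·(4/7) − 4 = -12/7.
For the smuggler: with q = P(Route-1), equating Port's and Border's payoffs gives 9q − 9 = −12q + 8 ⇒ q = 17/21.

3/7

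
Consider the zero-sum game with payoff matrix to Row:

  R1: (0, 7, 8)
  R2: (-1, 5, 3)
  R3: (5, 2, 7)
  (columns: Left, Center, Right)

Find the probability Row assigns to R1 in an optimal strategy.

3/10

Row minima: R1 → 0, R2 → -1, R3 → 2; maximin = 2.
Column maxima: Left → 5, Center → 7, Right → 8; minimax = 5.
2 ≠ 5, so there is no saddle point; optimal play is mixed.
R2 is strictly dominated by R1, so Row never plays it.
Right is strictly dominated by Left (it gives Row strictly more in every row), so Column never plays it.
On the remaining 2×2 (R1, R3 vs Left, Center):
Let Row play R1 with probability p. Expected payoff against Left: 0p + 5(1−p) = −5p + 5; against Center: 7p + 2(1−p) = 5p + 2.
Setting these equal: −5p + 5 = 5p + 2 ⇒ −10p = -3 ⇒ p = 3/10, and the value is (-5)·(3/10) + 5 = 7/2.
For Column: with q = P(Left), equating R1's and R3's payoffs gives −7q + 7 = 3q + 2 ⇒ q = 1/2.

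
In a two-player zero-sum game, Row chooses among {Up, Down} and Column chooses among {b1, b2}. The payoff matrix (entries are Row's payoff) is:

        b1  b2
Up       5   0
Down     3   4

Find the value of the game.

Row minima: Up → 0, Down → 3; maximin = 3.
Column maxima: b1 → 5, b2 → 4; minimax = 4.
3 ≠ 4, so there is no saddle point; optimal play is mixed.
Let Row play Up with probability p. Expected payoff against b1: 5p + 3(1−p) = 2p + 3; against b2: 0p + 4(1−p) = −4p + 4.
Setting these equal: 2p + 3 = −4p + 4 ⇒ 6p = 1 ⇒ p = 1/6, and the value is (2)·(1/6) + 3 = 10/3.
For Column: with q = P(b1), equating Up's and Down's payoffs gives 5q = −q + 4 ⇒ q = 2/3.

10/3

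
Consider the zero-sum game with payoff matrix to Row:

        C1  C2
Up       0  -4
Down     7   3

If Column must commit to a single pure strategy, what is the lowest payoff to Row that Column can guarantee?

3

Column maxima: C1 → 7, C2 → 3.
The smallest of these is 3.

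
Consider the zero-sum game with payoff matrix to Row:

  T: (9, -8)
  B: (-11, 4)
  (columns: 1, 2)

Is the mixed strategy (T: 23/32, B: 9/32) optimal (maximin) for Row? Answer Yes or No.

Against 1 this mix gives (23/32)·9 + (9/32)·(-11) = 27/8.
Against 2 this mix gives (23/32)·(-8) + (9/32)·4 = -37/8.
Column will play 2, holding Row to -37/8. Shifting weight toward the row that does better against 2 would raise this floor (the equalizing mix achieves -13/8 against both 2 and 1), so the proposed strategy is not optimal.

No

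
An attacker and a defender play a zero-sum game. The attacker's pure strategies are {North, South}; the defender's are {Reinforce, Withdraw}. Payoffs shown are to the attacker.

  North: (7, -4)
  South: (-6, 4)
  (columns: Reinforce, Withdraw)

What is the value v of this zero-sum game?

Row minima: North → -4, South → -6; maximin = -4.
Column maxima: Reinforce → 7, Withdraw → 4; minimax = 4.
-4 ≠ 4, so there is no saddle point; optimal play is mixed.
Let the attacker play North with probability p. Expected payoff against Reinforce: 7p + (-6)(1−p) = 13p − 6; against Withdraw: (-4)p + 4(1−p) = −8p + 4.
Setting these equal: 13p − 6 = −8p + 4 ⇒ 21p = 10 ⇒ p = 10/21, and the value is (13)·(10/21) − 6 = 4/21.
For the defender: with q = P(Reinforce), equating North's and South's payoffs gives 11q − 4 = −10q + 4 ⇒ q = 8/21.

4/21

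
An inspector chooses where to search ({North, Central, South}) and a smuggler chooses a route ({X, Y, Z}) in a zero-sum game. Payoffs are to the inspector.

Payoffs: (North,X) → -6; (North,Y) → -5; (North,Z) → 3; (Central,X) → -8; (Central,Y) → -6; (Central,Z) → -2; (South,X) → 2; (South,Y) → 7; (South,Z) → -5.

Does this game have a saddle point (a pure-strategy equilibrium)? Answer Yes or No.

Row minima: North → -6, Central → -8, South → -5; maximin = -5.
Column maxima: X → 2, Y → 7, Z → 3; minimax = 2.
-5 ≠ 2, so no pure-strategy equilibrium exists.

No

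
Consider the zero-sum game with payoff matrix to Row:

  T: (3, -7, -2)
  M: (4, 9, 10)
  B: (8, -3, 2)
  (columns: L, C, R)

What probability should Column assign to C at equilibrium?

1/4

Row minima: T → -7, M → 4, B → -3; maximin = 4.
Column maxima: L → 8, C → 9, R → 10; minimax = 8.
4 ≠ 8, so there is no saddle point; optimal play is mixed.
T is strictly dominated by M, so Row never plays it.
R is strictly dominated by C (it gives Row strictly more in every row), so Column never plays it.
On the remaining 2×2 (M, B vs L, C):
Let Row play M with probability p. Expected payoff against L: 4p + 8(1−p) = −4p + 8; against C: 9p + (-3)(1−p) = 12p − 3.
Setting these equal: −4p + 8 = 12p − 3 ⇒ −16p = -11 ⇒ p = 11/16, and the value is (-4)·(11/16) + 8 = 21/4.
For Column: with q = P(L), equating M's and B's payoffs gives −5q + 9 = 11q − 3 ⇒ q = 3/4.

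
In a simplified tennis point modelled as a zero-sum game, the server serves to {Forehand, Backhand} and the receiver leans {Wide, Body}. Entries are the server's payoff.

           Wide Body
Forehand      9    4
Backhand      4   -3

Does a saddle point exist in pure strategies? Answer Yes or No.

Row minima: Forehand → 4, Backhand → -3; maximin = 4.
Column maxima: Wide → 9, Body → 4; minimax = 4.
maximin = minimax = 4, so a saddle point exists.

Yes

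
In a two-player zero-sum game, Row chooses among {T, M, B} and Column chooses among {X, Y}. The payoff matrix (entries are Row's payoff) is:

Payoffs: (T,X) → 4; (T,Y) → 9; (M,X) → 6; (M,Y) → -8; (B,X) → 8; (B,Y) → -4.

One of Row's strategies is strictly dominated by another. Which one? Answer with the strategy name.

B gives a strictly higher payoff than M against every column: 8 > 6, -4 > -8.
So M is strictly dominated and Row never plays it.

M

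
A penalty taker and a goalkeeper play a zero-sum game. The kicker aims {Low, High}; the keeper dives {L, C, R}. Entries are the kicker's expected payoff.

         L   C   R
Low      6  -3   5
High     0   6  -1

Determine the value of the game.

9/5

Row minima: Low → -3, High → -1; maximin = -1.
Column maxima: L → 6, C → 6, R → 5; minimax = 5.
-1 ≠ 5, so there is no saddle point; optimal play is mixed.
L is strictly dominated by R (it gives the kicker strictly more in every row), so the keeper never plays it.
On the remaining 2×2 (Low, High vs C, R):
Let the kicker play Low with probability p. Expected payoff against C: (-3)p + 6(1−p) = −9p + 6; against R: 5p + (-1)(1−p) = 6p − 1.
Setting these equal: −9p + 6 = 6p − 1 ⇒ −15p = -7 ⇒ p = 7/15, and the value is (-9)·(7/15) + 6 = 9/5.
For the keeper: with q = P(C), equating Low's and High's payoffs gives −8q + 5 = 7q − 1 ⇒ q = 2/5.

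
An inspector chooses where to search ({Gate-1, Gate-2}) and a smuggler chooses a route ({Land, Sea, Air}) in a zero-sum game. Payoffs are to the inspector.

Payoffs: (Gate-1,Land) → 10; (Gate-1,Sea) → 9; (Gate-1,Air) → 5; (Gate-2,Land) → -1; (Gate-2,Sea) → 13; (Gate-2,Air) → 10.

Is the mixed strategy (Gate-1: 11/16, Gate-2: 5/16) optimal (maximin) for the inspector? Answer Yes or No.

Against Land this mix gives (11/16)·10 + (5/16)·(-1) = 105/16.
Against Sea this mix gives (11/16)·9 + (5/16)·13 = 41/4.
Against Air this mix gives (11/16)·5 + (5/16)·10 = 105/16.
All of the smuggler's active replies (Land, Air) yield 105/16, and no column does worse for the inspector. The mix makes the smuggler indifferent and guarantees 105/16, so it is optimal.

Yes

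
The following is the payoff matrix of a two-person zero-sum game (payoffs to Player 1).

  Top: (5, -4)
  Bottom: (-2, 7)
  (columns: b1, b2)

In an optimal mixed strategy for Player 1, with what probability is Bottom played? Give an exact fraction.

Row minima: Top → -4, Bottom → -2; maximin = -2.
Column maxima: b1 → 5, b2 → 7; minimax = 5.
-2 ≠ 5, so there is no saddle point; optimal play is mixed.
Let Player 1 play Top with probability p. Expected payoff against b1: 5p + (-2)(1−p) = 7p − 2; against b2: (-4)p + 7(1−p) = −11p + 7.
Setting these equal: 7p − 2 = −11p + 7 ⇒ 18p = 9 ⇒ p = 1/2, and the value is (7)·(1/2) − 2 = 3/2.
For Player 2: with q = P(b1), equating Top's and Bottom's payoffs gives 9q − 4 = −9q + 7 ⇒ q = 11/18.

1/2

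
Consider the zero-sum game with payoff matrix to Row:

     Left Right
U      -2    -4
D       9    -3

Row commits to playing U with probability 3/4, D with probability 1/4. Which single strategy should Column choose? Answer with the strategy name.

If Column plays Left, Row's expected payoff is (3/4)·(-2) + (1/4)·9 = 3/4.
If Column plays Right, Row's expected payoff is (3/4)·(-4) + (1/4)·(-3) = -15/4.
Column minimizes Row's payoff; the smallest is -15/4, so the best response is Right.

Right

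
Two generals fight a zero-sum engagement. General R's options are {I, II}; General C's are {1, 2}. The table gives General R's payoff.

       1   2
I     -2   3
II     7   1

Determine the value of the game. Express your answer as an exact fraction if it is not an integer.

Row minima: I → -2, II → 1; maximin = 1.
Column maxima: 1 → 7, 2 → 3; minimax = 3.
1 ≠ 3, so there is no saddle point; optimal play is mixed.
Let General R play I with probability p. Expected payoff against 1: (-2)p + 7(1−p) = −9p + 7; against 2: 3p + 1(1−p) = 2p + 1.
Setting these equal: −9p + 7 = 2p + 1 ⇒ −11p = -6 ⇒ p = 6/11, and the value is (-9)·(6/11) + 7 = 23/11.
For General C: with q = P(1), equating I's and II's payoffs gives −5q + 3 = 6q + 1 ⇒ q = 2/11.

23/11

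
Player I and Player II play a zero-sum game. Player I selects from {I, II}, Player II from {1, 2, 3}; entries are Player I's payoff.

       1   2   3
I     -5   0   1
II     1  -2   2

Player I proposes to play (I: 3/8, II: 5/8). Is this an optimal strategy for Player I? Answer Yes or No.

Yes

Against 1 this mix gives (3/8)·(-5) + (5/8)·1 = -5/4.
Against 2 this mix gives (3/8)·0 + (5/8)·(-2) = -5/4.
Against 3 this mix gives (3/8)·1 + (5/8)·2 = 13/8.
All of Player II's active replies (1, 2) yield -5/4, and no column does worse for Player I. The mix makes Player II indifferent and guarantees -5/4, so it is optimal.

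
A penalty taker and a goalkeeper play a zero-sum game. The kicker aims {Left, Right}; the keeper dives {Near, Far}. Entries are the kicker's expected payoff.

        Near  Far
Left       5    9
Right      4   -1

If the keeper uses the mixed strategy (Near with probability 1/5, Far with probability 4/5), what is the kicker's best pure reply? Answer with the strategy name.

Expected payoff of Left: (1/5)·5 + (4/5)·9 = 41/5.
Expected payoff of Right: (1/5)·4 + (4/5)·(-1) = 0.
The largest is 41/5, so the kicker's best response is Left.

Left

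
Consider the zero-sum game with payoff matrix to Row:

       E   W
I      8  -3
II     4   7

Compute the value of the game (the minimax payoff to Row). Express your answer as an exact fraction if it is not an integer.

Row minima: I → -3, II → 4; maximin = 4.
Column maxima: E → 8, W → 7; minimax = 7.
4 ≠ 7, so there is no saddle point; optimal play is mixed.
Let Row play I with probability p. Expected payoff against E: 8p + 4(1−p) = 4p + 4; against W: (-3)p + 7(1−p) = −10p + 7.
Setting these equal: 4p + 4 = −10p + 7 ⇒ 14p = 3 ⇒ p = 3/14, and the value is (4)·(3/14) + 4 = 34/7.
For Column: with q = P(E), equating I's and II's payoffs gives 11q − 3 = −3q + 7 ⇒ q = 5/7.

34/7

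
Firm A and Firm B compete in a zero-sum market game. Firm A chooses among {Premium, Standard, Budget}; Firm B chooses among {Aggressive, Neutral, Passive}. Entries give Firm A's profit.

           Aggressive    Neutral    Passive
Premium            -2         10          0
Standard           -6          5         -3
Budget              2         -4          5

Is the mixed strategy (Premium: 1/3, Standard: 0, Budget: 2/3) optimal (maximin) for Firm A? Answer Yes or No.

Yes

Against Aggressive this mix gives (1/3)·(-2) + (2/3)·2 = 2/3.
Against Neutral this mix gives (1/3)·10 + (2/3)·(-4) = 2/3.
Against Passive this mix gives (1/3)·0 + (2/3)·5 = 10/3.
All of Firm B's active replies (Aggressive, Neutral) yield 2/3, and no column does worse for Firm A. The mix makes Firm B indifferent and guarantees 2/3, so it is optimal.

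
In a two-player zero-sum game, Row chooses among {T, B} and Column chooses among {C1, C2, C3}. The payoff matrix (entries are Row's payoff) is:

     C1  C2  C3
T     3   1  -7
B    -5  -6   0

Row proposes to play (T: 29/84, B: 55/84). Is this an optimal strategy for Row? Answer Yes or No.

No

Against C1 this mix gives (29/84)·3 + (55/84)·(-5) = -47/21.
Against C2 this mix gives (29/84)·1 + (55/84)·(-6) = -43/12.
Against C3 this mix gives (29/84)·(-7) + (55/84)·0 = -29/12.
Column will play C2, holding Row to -43/12. Shifting weight toward the row that does better against C2 would raise this floor (the equalizing mix achieves -3 against both C2 and C3), so the proposed strategy is not optimal.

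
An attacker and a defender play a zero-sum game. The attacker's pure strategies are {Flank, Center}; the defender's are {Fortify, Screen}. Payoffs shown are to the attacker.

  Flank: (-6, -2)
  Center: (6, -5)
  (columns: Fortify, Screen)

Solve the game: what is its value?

Row minima: Flank → -6, Center → -5; maximin = -5.
Column maxima: Fortify → 6, Screen → -2; minimax = -2.
-5 ≠ -2, so there is no saddle point; optimal play is mixed.
Let the attacker play Flank with probability p. Expected payoff against Fortify: (-6)p + 6(1−p) = −12p + 6; against Screen: (-2)p + (-5)(1−p) = 3p − 5.
Setting these equal: −12p + 6 = 3p − 5 ⇒ −15p = -11 ⇒ p = 11/15, and the value is (-12)·(11/15) + 6 = -14/5.
For the defender: with q = P(Fortify), equating Flank's and Center's payoffs gives −4q − 2 = 11q − 5 ⇒ q = 1/5.

-14/5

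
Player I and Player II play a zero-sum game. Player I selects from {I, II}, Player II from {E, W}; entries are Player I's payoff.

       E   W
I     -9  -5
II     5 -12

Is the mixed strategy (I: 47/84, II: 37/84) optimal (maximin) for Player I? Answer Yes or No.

Against E this mix gives (47/84)·(-9) + (37/84)·5 = -17/6.
Against W this mix gives (47/84)·(-5) + (37/84)·(-12) = -97/12.
Player II will play W, holding Player I to -97/12. Shifting weight toward the row that does better against W would raise this floor (the equalizing mix achieves -19/3 against both W and E), so the proposed strategy is not optimal.

No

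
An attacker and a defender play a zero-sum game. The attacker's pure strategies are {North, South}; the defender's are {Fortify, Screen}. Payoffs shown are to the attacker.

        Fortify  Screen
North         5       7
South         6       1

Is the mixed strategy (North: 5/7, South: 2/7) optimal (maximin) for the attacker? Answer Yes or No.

Against Fortify this mix gives (5/7)·5 + (2/7)·6 = 37/7.
Against Screen this mix gives (5/7)·7 + (2/7)·1 = 37/7.
All of the defender's active replies (Fortify, Screen) yield 37/7, and no column does worse for the attacker. The mix makes the defender indifferent and guarantees 37/7, so it is optimal.

Yes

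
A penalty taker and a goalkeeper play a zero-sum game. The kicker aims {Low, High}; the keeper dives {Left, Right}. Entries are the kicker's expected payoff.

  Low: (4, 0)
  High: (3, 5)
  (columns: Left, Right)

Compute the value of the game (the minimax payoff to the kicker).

10/3

Row minima: Low → 0, High → 3; maximin = 3.
Column maxima: Left → 4, Right → 5; minimax = 4.
3 ≠ 4, so there is no saddle point; optimal play is mixed.
Let the kicker play Low with probability p. Expected payoff against Left: 4p + 3(1−p) = p + 3; against Right: 0p + 5(1−p) = −5p + 5.
Setting these equal: p + 3 = −5p + 5 ⇒ 6p = 2 ⇒ p = 1/3, and the value is (1)·(1/3) + 3 = 10/3.
For the keeper: with q = P(Left), equating Low's and High's payoffs gives 4q = −2q + 5 ⇒ q = 5/6.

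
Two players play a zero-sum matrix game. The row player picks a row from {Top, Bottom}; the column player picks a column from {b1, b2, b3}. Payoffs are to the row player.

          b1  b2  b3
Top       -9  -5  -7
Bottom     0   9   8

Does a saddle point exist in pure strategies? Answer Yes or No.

Row minima: Top → -9, Bottom → 0; maximin = 0.
Column maxima: b1 → 0, b2 → 9, b3 → 8; minimax = 0.
maximin = minimax = 0, so a saddle point exists.

Yes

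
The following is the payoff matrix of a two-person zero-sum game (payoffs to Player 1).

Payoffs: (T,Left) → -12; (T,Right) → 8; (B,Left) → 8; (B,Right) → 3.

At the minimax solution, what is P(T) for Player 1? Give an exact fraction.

1/5

Row minima: T → -12, B → 3; maximin = 3.
Column maxima: Left → 8, Right → 8; minimax = 8.
3 ≠ 8, so there is no saddle point; optimal play is mixed.
Let Player 1 play T with probability p. Expected payoff against Left: (-12)p + 8(1−p) = −20p + 8; against Right: 8p + 3(1−p) = 5p + 3.
Setting these equal: −20p + 8 = 5p + 3 ⇒ −25p = -5 ⇒ p = 1/5, and the value is (-20)·(1/5) + 8 = 4.
For Player 2: with q = P(Left), equating T's and B's payoffs gives −20q + 8 = 5q + 3 ⇒ q = 1/5.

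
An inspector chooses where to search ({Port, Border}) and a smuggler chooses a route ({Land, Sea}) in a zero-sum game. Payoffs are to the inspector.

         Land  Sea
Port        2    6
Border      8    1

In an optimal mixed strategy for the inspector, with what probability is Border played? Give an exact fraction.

Row minima: Port → 2, Border → 1; maximin = 2.
Column maxima: Land → 8, Sea → 6; minimax = 6.
2 ≠ 6, so there is no saddle point; optimal play is mixed.
Let the inspector play Port with probability p. Expected payoff against Land: 2p + 8(1−p) = −6p + 8; against Sea: 6p + 1(1−p) = 5p + 1.
Setting these equal: −6p + 8 = 5p + 1 ⇒ −11p = -7 ⇒ p = 7/11, and the value is (-6)·(7/11) + 8 = 46/11.
For the smuggler: with q = P(Land), equating Port's and Border's payoffs gives −4q + 6 = 7q + 1 ⇒ q = 5/11.

4/11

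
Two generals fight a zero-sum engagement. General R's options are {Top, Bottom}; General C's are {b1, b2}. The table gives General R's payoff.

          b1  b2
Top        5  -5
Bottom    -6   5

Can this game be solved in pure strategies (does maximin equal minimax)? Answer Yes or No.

Row minima: Top → -5, Bottom → -6; maximin = -5.
Column maxima: b1 → 5, b2 → 5; minimax = 5.
-5 ≠ 5, so no pure-strategy equilibrium exists.

No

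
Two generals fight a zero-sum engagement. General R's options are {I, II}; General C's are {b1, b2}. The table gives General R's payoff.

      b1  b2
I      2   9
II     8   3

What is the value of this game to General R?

Row minima: I → 2, II → 3; maximin = 3.
Column maxima: b1 → 8, b2 → 9; minimax = 8.
3 ≠ 8, so there is no saddle point; optimal play is mixed.
Let General R play I with probability p. Expected payoff against b1: 2p + 8(1−p) = −6p + 8; against b2: 9p + 3(1−p) = 6p + 3.
Setting these equal: −6p + 8 = 6p + 3 ⇒ −12p = -5 ⇒ p = 5/12, and the value is (-6)·(5/12) + 8 = 11/2.
For General C: with q = P(b1), equating I's and II's payoffs gives −7q + 9 = 5q + 3 ⇒ q = 1/2.

11/2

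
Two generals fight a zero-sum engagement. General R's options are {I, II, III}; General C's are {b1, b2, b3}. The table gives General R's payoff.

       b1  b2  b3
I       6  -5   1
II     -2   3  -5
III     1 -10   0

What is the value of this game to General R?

Row minima: I → -5, II → -5, III → -10; maximin = -5.
Column maxima: b1 → 6, b2 → 3, b3 → 1; minimax = 1.
-5 ≠ 1, so there is no saddle point; optimal play is mixed.
III is strictly dominated by I, so General R never plays it.
b1 is strictly dominated by b3 (it gives General R strictly more in every row), so General C never plays it.
On the remaining 2×2 (I, II vs b2, b3):
Let General R play I with probability p. Expected payoff against b2: (-5)p + 3(1−p) = −8p + 3; against b3: 1p + (-5)(1−p) = 6p − 5.
Setting these equal: −8p + 3 = 6p − 5 ⇒ −14p = -8 ⇒ p = 4/7, and the value is (-8)·(4/7) + 3 = -11/7.
For General C: with q = P(b2), equating I's and II's payoffs gives −6q + 1 = 8q − 5 ⇒ q = 3/7.

-11/7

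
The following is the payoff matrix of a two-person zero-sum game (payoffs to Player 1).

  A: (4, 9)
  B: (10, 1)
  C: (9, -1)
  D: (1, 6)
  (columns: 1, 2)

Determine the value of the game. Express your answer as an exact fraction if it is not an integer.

43/7

Row minima: A → 4, B → 1, C → -1, D → 1; maximin = 4.
Column maxima: 1 → 10, 2 → 9; minimax = 9.
4 ≠ 9, so there is no saddle point; optimal play is mixed.
C is strictly dominated by B, so Player 1 never plays it.
D is strictly dominated by A, so Player 1 never plays it.
On the remaining 2×2 (A, B vs 1, 2):
Let Player 1 play A with probability p. Expected payoff against 1: 4p + 10(1−p) = −6p + 10; against 2: 9p + 1(1−p) = 8p + 1.
Setting these equal: −6p + 10 = 8p + 1 ⇒ −14p = -9 ⇒ p = 9/14, and the value is (-6)·(9/14) + 10 = 43/7.
For Player 2: with q = P(1), equating A's and B's payoffs gives −5q + 9 = 9q + 1 ⇒ q = 4/7.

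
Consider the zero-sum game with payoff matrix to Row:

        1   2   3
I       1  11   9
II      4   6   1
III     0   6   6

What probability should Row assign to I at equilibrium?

3/11

Row minima: I → 1, II → 1, III → 0; maximin = 1.
Column maxima: 1 → 4, 2 → 11, 3 → 9; minimax = 4.
1 ≠ 4, so there is no saddle point; optimal play is mixed.
III is strictly dominated by I, so Row never plays it.
2 is strictly dominated by 1 (it gives Row strictly more in every row), so Column never plays it.
On the remaining 2×2 (I, II vs 1, 3):
Let Row play I with probability p. Expected payoff against 1: 1p + 4(1−p) = −3p + 4; against 3: 9p + 1(1−p) = 8p + 1.
Setting these equal: −3p + 4 = 8p + 1 ⇒ −11p = -3 ⇒ p = 3/11, and the value is (-3)·(3/11) + 4 = 35/11.
For Column: with q = P(1), equating I's and II's payoffs gives −8q + 9 = 3q + 1 ⇒ q = 8/11.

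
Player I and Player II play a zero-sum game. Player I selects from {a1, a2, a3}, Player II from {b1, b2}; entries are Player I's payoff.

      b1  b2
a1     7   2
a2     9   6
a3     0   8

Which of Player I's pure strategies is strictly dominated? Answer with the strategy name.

a1

a2 gives a strictly higher payoff than a1 against every column: 9 > 7, 6 > 2.
So a1 is strictly dominated and Player I never plays it.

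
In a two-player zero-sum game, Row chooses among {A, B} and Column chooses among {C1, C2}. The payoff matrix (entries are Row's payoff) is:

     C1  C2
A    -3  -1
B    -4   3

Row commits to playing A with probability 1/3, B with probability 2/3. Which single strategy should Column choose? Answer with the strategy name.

C1

If Column plays C1, Row's expected payoff is (1/3)·(-3) + (2/3)·(-4) = -11/3.
If Column plays C2, Row's expected payoff is (1/3)·(-1) + (2/3)·3 = 5/3.
Column minimizes Row's payoff; the smallest is -11/3, so the best response is C1.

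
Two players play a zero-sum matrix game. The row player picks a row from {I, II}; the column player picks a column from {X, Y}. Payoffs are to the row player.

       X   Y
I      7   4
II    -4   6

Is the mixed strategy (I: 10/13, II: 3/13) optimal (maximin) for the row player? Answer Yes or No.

Against X this mix gives (10/13)·7 + (3/13)·(-4) = 58/13.
Against Y this mix gives (10/13)·4 + (3/13)·6 = 58/13.
All of the column player's active replies (X, Y) yield 58/13, and no column does worse for the row player. The mix makes the column player indifferent and guarantees 58/13, so it is optimal.

Yes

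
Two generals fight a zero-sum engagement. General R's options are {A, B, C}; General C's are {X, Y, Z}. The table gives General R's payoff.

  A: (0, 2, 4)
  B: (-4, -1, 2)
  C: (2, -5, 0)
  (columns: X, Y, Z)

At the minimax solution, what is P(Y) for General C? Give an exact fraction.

2/9

Row minima: A → 0, B → -4, C → -5; maximin = 0.
Column maxima: X → 2, Y → 2, Z → 4; minimax = 2.
0 ≠ 2, so there is no saddle point; optimal play is mixed.
B is strictly dominated by A, so General R never plays it.
Z is strictly dominated by Y (it gives General R strictly more in every row), so General C never plays it.
On the remaining 2×2 (A, C vs X, Y):
Let General R play A with probability p. Expected payoff against X: 0p + 2(1−p) = −2p + 2; against Y: 2p + (-5)(1−p) = 7p − 5.
Setting these equal: −2p + 2 = 7p − 5 ⇒ −9p = -7 ⇒ p = 7/9, and the value is (-2)·(7/9) + 2 = 4/9.
For General C: with q = P(X), equating A's and C's payoffs gives −2q + 2 = 7q − 5 ⇒ q = 7/9.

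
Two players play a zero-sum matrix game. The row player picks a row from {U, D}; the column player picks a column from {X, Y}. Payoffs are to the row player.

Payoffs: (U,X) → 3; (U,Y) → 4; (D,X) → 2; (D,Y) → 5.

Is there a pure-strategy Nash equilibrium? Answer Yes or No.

Yes

Row minima: U → 3, D → 2; maximin = 3.
Column maxima: X → 3, Y → 5; minimax = 3.
maximin = minimax = 3, so a saddle point exists.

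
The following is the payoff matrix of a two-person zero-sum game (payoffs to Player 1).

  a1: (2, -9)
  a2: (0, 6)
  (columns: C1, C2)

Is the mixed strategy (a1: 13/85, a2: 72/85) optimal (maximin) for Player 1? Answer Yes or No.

Against C1 this mix gives (13/85)·2 + (72/85)·0 = 26/85.
Against C2 this mix gives (13/85)·(-9) + (72/85)·6 = 63/17.
Player 2 will play C1, holding Player 1 to 26/85. Shifting weight toward the row that does better against C1 would raise this floor (the equalizing mix achieves 12/17 against both C1 and C2), so the proposed strategy is not optimal.

No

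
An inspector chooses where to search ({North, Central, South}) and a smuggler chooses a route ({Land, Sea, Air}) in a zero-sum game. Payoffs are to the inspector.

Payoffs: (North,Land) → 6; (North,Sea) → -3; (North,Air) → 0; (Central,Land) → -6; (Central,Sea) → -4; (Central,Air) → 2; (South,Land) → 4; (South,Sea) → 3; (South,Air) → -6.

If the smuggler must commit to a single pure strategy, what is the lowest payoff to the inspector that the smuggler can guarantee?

Column maxima: Land → 6, Sea → 3, Air → 2.
The smallest of these is 2.

2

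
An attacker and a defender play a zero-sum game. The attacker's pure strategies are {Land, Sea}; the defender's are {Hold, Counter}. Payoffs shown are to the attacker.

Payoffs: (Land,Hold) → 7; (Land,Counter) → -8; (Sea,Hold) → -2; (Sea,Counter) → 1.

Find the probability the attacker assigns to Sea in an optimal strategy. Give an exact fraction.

5/6

Row minima: Land → -8, Sea → -2; maximin = -2.
Column maxima: Hold → 7, Counter → 1; minimax = 1.
-2 ≠ 1, so there is no saddle point; optimal play is mixed.
Let the attacker play Land with probability p. Expected payoff against Hold: 7p + (-2)(1−p) = 9p − 2; against Counter: (-8)p + 1(1−p) = −9p + 1.
Setting these equal: 9p − 2 = −9p + 1 ⇒ 18p = 3 ⇒ p = 1/6, and the value is (9)·(1/6) − 2 = -1/2.
For the defender: with q = P(Hold), equating Land's and Sea's payoffs gives 15q − 8 = −3q + 1 ⇒ q = 1/2.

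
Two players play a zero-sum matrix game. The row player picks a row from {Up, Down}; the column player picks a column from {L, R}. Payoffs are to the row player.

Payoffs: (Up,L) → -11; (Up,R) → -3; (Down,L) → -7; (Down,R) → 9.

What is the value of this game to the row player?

-7

Row minima: Up → -11, Down → -7; maximin = -7.
Column maxima: L → -7, R → 9; minimax = -7.
Since maximin = minimax = -7, there is a saddle point and the value is -7.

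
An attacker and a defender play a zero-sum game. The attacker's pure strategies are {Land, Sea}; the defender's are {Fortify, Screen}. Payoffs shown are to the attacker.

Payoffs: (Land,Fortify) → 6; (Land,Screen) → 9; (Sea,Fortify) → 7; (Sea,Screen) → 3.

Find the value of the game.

Row minima: Land → 6, Sea → 3; maximin = 6.
Column maxima: Fortify → 7, Screen → 9; minimax = 7.
6 ≠ 7, so there is no saddle point; optimal play is mixed.
Let the attacker play Land with probability p. Expected payoff against Fortify: 6p + 7(1−p) = −p + 7; against Screen: 9p + 3(1−p) = 6p + 3.
Setting these equal: −p + 7 = 6p + 3 ⇒ −7p = -4 ⇒ p = 4/7, and the value is (-1)·(4/7) + 7 = 45/7.
For the defender: with q = P(Fortify), equating Land's and Sea's payoffs gives −3q + 9 = 4q + 3 ⇒ q = 6/7.

45/7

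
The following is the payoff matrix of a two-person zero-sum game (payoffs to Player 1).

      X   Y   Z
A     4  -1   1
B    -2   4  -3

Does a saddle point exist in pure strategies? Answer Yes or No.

Row minima: A → -1, B → -3; maximin = -1.
Column maxima: X → 4, Y → 4, Z → 1; minimax = 1.
-1 ≠ 1, so no pure-strategy equilibrium exists.

No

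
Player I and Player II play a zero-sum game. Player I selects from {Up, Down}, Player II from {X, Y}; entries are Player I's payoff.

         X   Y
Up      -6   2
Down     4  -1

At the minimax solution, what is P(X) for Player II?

3/13

Row minima: Up → -6, Down → -1; maximin = -1.
Column maxima: X → 4, Y → 2; minimax = 2.
-1 ≠ 2, so there is no saddle point; optimal play is mixed.
Let Player I play Up with probability p. Expected payoff against X: (-6)p + 4(1−p) = −10p + 4; against Y: 2p + (-1)(1−p) = 3p − 1.
Setting these equal: −10p + 4 = 3p − 1 ⇒ −13p = -5 ⇒ p = 5/13, and the value is (-10)·(5/13) + 4 = 2/13.
For Player II: with q = P(X), equating Up's and Down's payoffs gives −8q + 2 = 5q − 1 ⇒ q = 3/13.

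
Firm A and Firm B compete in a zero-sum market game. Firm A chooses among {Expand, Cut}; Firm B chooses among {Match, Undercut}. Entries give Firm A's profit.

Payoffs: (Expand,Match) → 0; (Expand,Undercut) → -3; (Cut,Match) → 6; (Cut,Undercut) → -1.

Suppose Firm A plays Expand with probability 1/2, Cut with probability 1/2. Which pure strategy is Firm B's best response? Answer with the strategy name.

If Firm B plays Match, Firm A's expected payoff is (1/2)·0 + (1/2)·6 = 3.
If Firm B plays Undercut, Firm A's expected payoff is (1/2)·(-3) + (1/2)·(-1) = -2.
Firm B minimizes Firm A's payoff; the smallest is -2, so the best response is Undercut.

Undercut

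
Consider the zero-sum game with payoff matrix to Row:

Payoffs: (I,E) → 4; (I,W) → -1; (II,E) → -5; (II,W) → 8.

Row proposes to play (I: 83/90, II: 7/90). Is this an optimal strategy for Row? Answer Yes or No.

Against E this mix gives (83/90)·4 + (7/90)·(-5) = 33/10.
Against W this mix gives (83/90)·(-1) + (7/90)·8 = -3/10.
Column will play W, holding Row to -3/10. Shifting weight toward the row that does better against W would raise this floor (the equalizing mix achieves 3/2 against both W and E), so the proposed strategy is not optimal.

No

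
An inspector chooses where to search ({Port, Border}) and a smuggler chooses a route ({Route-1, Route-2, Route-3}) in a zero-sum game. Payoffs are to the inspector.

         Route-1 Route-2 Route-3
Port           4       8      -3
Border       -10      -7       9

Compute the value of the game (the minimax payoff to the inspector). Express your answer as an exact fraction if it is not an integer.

3/13

Row minima: Port → -3, Border → -10; maximin = -3.
Column maxima: Route-1 → 4, Route-2 → 8, Route-3 → 9; minimax = 4.
-3 ≠ 4, so there is no saddle point; optimal play is mixed.
Route-2 is strictly dominated by Route-1 (it gives the inspector strictly more in every row), so the smuggler never plays it.
On the remaining 2×2 (Port, Border vs Route-1, Route-3):
Let the inspector play Port with probability p. Expected payoff against Route-1: 4p + (-10)(1−p) = 14p − 10; against Route-3: (-3)p + 9(1−p) = −12p + 9.
Setting these equal: 14p − 10 = −12p + 9 ⇒ 26p = 19 ⇒ p = 19/26, and the value is (14)·(19/26) − 10 = 3/13.
For the smuggler: with q = P(Route-1), equating Port's and Border's payoffs gives 7q − 3 = −19q + 9 ⇒ q = 6/13.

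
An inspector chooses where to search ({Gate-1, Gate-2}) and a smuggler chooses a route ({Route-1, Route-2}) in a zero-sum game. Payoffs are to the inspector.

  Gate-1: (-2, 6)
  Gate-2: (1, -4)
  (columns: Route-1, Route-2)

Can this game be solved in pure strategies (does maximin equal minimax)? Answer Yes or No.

No

Row minima: Gate-1 → -2, Gate-2 → -4; maximin = -2.
Column maxima: Route-1 → 1, Route-2 → 6; minimax = 1.
-2 ≠ 1, so no pure-strategy equilibrium exists.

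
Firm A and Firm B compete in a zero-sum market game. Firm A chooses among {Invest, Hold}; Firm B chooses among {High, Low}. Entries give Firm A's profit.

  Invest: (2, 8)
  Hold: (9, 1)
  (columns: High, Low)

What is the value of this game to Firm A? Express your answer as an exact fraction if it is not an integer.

Row minima: Invest → 2, Hold → 1; maximin = 2.
Column maxima: High → 9, Low → 8; minimax = 8.
2 ≠ 8, so there is no saddle point; optimal play is mixed.
Let Firm A play Invest with probability p. Expected payoff against High: 2p + 9(1−p) = −7p + 9; against Low: 8p + 1(1−p) = 7p + 1.
Setting these equal: −7p + 9 = 7p + 1 ⇒ −14p = -8 ⇒ p = 4/7, and the value is (-7)·(4/7) + 9 = 5.
For Firm B: with q = P(High), equating Invest's and Hold's payoffs gives −6q + 8 = 8q + 1 ⇒ q = 1/2.

5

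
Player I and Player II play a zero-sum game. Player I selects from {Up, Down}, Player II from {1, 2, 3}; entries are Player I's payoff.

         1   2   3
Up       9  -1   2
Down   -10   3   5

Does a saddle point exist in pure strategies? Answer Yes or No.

Row minima: Up → -1, Down → -10; maximin = -1.
Column maxima: 1 → 9, 2 → 3, 3 → 5; minimax = 3.
-1 ≠ 3, so no pure-strategy equilibrium exists.

No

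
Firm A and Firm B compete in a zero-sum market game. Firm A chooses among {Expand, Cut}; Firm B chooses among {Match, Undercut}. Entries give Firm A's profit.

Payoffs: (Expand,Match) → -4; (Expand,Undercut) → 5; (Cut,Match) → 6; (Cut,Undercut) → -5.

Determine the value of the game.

Row minima: Expand → -4, Cut → -5; maximin = -4.
Column maxima: Match → 6, Undercut → 5; minimax = 5.
-4 ≠ 5, so there is no saddle point; optimal play is mixed.
Let Firm A play Expand with probability p. Expected payoff against Match: (-4)p + 6(1−p) = −10p + 6; against Undercut: 5p + (-5)(1−p) = 10p − 5.
Setting these equal: −10p + 6 = 10p − 5 ⇒ −20p = -11 ⇒ p = 11/20, and the value is (-10)·(11/20) + 6 = 1/2.
For Firm B: with q = P(Match), equating Expand's and Cut's payoffs gives −9q + 5 = 11q − 5 ⇒ q = 1/2.

1/2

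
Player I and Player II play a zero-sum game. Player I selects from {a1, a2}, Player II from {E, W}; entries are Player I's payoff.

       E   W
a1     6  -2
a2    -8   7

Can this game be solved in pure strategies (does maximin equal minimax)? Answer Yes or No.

Row minima: a1 → -2, a2 → -8; maximin = -2.
Column maxima: E → 6, W → 7; minimax = 6.
-2 ≠ 6, so no pure-strategy equilibrium exists.

No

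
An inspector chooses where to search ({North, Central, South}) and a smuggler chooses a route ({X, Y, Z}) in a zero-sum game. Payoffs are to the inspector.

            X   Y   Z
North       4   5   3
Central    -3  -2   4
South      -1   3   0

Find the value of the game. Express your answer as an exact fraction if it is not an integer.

25/8

Row minima: North → 3, Central → -3, South → -1; maximin = 3.
Column maxima: X → 4, Y → 5, Z → 4; minimax = 4.
3 ≠ 4, so there is no saddle point; optimal play is mixed.
South is strictly dominated by North, so the inspector never plays it.
Y is strictly dominated by X (it gives the inspector strictly more in every row), so the smuggler never plays it.
On the remaining 2×2 (North, Central vs X, Z):
Let the inspector play North with probability p. Expected payoff against X: 4p + (-3)(1−p) = 7p − 3; against Z: 3p + 4(1−p) = −p + 4.
Setting these equal: 7p − 3 = −p + 4 ⇒ 8p = 7 ⇒ p = 7/8, and the value is (7)·(7/8) − 3 = 25/8.
For the smuggler: with q = P(X), equating North's and Central's payoffs gives q + 3 = −7q + 4 ⇒ q = 1/8.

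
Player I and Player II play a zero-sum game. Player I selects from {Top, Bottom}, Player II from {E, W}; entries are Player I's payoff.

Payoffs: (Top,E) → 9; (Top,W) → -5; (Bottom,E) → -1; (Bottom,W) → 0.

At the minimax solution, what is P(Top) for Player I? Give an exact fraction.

1/15

Row minima: Top → -5, Bottom → -1; maximin = -1.
Column maxima: E → 9, W → 0; minimax = 0.
-1 ≠ 0, so there is no saddle point; optimal play is mixed.
Let Player I play Top with probability p. Expected payoff against E: 9p + (-1)(1−p) = 10p − 1; against W: (-5)p + 0(1−p) = −5p.
Setting these equal: 10p − 1 = −5p ⇒ 15p = 1 ⇒ p = 1/15, and the value is (10)·(1/15) − 1 = -1/3.
For Player II: with q = P(E), equating Top's and Bottom's payoffs gives 14q − 5 = −q ⇒ q = 1/3.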